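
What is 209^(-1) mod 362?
97

gcd(209, 362) = 1, so the inverse exists.
Extended Euclidean algorithm on (362, 209):
362 = 1 × 209 + 153  ⟹  153 = (1)·362 + (-1)·209
209 = 1 × 153 + 56  ⟹  56 = (-1)·362 + (2)·209
153 = 2 × 56 + 41  ⟹  41 = (3)·362 + (-5)·209
56 = 1 × 41 + 15  ⟹  15 = (-4)·362 + (7)·209
41 = 2 × 15 + 11  ⟹  11 = (11)·362 + (-19)·209
15 = 1 × 11 + 4  ⟹  4 = (-15)·362 + (26)·209
11 = 2 × 4 + 3  ⟹  3 = (41)·362 + (-71)·209
4 = 1 × 3 + 1  ⟹  1 = (-56)·362 + (97)·209
So (97)·209 ≡ 1 (mod 362), i.e. 209^(-1) ≡ 97 (mod 362).
Check: 209 × 97 = 20273 ≡ 1 (mod 362)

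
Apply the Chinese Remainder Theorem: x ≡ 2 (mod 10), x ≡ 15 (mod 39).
132

Using Chinese Remainder Theorem:
M = 10 × 39 = 390
M1 = 39, M2 = 10
y1 = 39^(-1) mod 10 = 9
y2 = 10^(-1) mod 39 = 4
x = (2×39×9 + 15×10×4) mod 390 = 132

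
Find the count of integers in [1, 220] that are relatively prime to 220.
80

220 = 2^2 × 5 × 11
φ(n) = n × ∏(1 - 1/p) for each prime p dividing n
φ(220) = 220 × (1 - 1/2) × (1 - 1/5) × (1 - 1/11) = 80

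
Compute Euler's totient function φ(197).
196

197 = 197
φ(n) = n × ∏(1 - 1/p) for each prime p dividing n
φ(197) = 197 × (1 - 1/197) = 196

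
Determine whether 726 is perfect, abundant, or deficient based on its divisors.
abundant

Proper divisors of 726: sum = 1 + 2 + 3 + 6 + 11 + 22 + 33 + 66 + 121 + 242 + 363 = 870
Since 870 > 726, 726 is abundant.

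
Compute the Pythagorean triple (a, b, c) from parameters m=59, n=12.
(3337, 1416, 3625)

Euclid's formula: a = m² - n², b = 2mn, c = m² + n²
m = 59, n = 12
a = 59² - 12² = 3481 - 144 = 3337
b = 2 × 59 × 12 = 1416
c = 59² + 12² = 3481 + 144 = 3625
Verification: 3337² + 1416² = 11135569 + 2005056 = 13140625 = 3625² ✓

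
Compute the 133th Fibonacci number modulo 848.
825

Matrix identity: Q^n = [[F_(n+1), F_n], [F_n, F_(n-1)]] with Q = [[1,1],[1,0]].
n = 133 = 10000101₂. Square-and-multiply, entries mod 848:
Q^1 = [[1,1],[1,0]]
Q^2 = (Q^1)² = [[2,1],[1,1]]
Q^4 = (Q^2)² = [[5,3],[3,2]]
Q^8 = (Q^4)² = [[34,21],[21,13]]
Q^16 = (Q^8)² = [[749,139],[139,610]]
Q^33 = (Q^16)²·Q = [[87,290],[290,645]]
Q^66 = (Q^33)² = [[85,280],[280,653]]
Q^133 = (Q^66)²·Q = [[553,825],[825,576]]
F_133 mod 848 = Q^133[0][1] = 825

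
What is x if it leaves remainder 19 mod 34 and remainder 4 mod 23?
257

Using Chinese Remainder Theorem:
M = 34 × 23 = 782
M1 = 23, M2 = 34
y1 = 23^(-1) mod 34 = 3
y2 = 34^(-1) mod 23 = 21
x = (19×23×3 + 4×34×21) mod 782 = 257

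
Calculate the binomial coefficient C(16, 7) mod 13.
0

Using Lucas' theorem:
Write n=16 and k=7 in base 13:
n in base 13: [1, 3]
k in base 13: [0, 7]
C(16,7) mod 13 = ∏ C(n_i, k_i) mod 13
Digit binomials (mod 13): C(1,0) = 1; C(3,7) = 0 (k_i > n_i)
Product: 1 × 0 = 0 ≡ 0 (mod 13)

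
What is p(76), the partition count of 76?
9289091

p(n) counts ways to write n as a sum of positive integers (order ignored).
Euler's pentagonal recurrence: p(k) = p(k-1) + p(k-2) - p(k-5) - p(k-7) + p(k-12) + p(k-15) - ... (offsets j(3j∓1)/2, signs ++--, p(0)=1, p(<0)=0).
DP table for k = 0..75: p(0)=1, p(1)=1, p(2)=2, p(3)=3, p(4)=5, p(5)=7, p(6)=11, p(7)=15, p(8)=22, p(9)=30, p(10)=42, p(11)=56, p(12)=77, p(13)=101, p(14)=135, p(15)=176, p(16)=231, p(17)=297, p(18)=385, p(19)=490, p(20)=627, p(21)=792, p(22)=1002, p(23)=1255, p(24)=1575, p(25)=1958, p(26)=2436, p(27)=3010, p(28)=3718, p(29)=4565, p(30)=5604, p(31)=6842, p(32)=8349, p(33)=10143, p(34)=12310, p(35)=14883, p(36)=17977, p(37)=21637, p(38)=26015, p(39)=31185, p(40)=37338, p(41)=44583, p(42)=53174, p(43)=63261, p(44)=75175, p(45)=89134, p(46)=105558, p(47)=124754, p(48)=147273, p(49)=173525, p(50)=204226, p(51)=239943, p(52)=281589, p(53)=329931, p(54)=386155, p(55)=451276, p(56)=526823, p(57)=614154, p(58)=715220, p(59)=831820, p(60)=966467, p(61)=1121505, p(62)=1300156, p(63)=1505499, p(64)=1741630, p(65)=2012558, p(66)=2323520, p(67)=2679689, p(68)=3087735, p(69)=3554345, p(70)=4087968, p(71)=4697205, p(72)=5392783, p(73)=6185689, p(74)=7089500, p(75)=8118264.
Final step: p(76) = p(75) + p(74) - p(71) - p(69) + p(64) + p(61) - p(54) - p(50) + p(41) + p(36) - p(25) - p(19) + p(6)
= 8118264 + 7089500 - 4697205 - 3554345 + 1741630 + 1121505 - 386155 - 204226 + 44583 + 17977 - 1958 - 490 + 11
= 9289091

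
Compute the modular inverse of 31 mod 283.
210

gcd(31, 283) = 1, so the inverse exists.
Extended Euclidean algorithm on (283, 31):
283 = 9 × 31 + 4  ⟹  4 = (1)·283 + (-9)·31
31 = 7 × 4 + 3  ⟹  3 = (-7)·283 + (64)·31
4 = 1 × 3 + 1  ⟹  1 = (8)·283 + (-73)·31
So (-73)·31 ≡ 1 (mod 283), i.e. 31^(-1) ≡ -73 ≡ 210 (mod 283).
Check: 31 × 210 = 6510 ≡ 1 (mod 283)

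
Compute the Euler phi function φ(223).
222

223 = 223
φ(n) = n × ∏(1 - 1/p) for each prime p dividing n
φ(223) = 223 × (1 - 1/223) = 222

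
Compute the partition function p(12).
77

p(n) counts ways to write n as a sum of positive integers (order ignored).
Euler's pentagonal recurrence: p(k) = p(k-1) + p(k-2) - p(k-5) - p(k-7) + p(k-12) + p(k-15) - ... (offsets j(3j∓1)/2, signs ++--, p(0)=1, p(<0)=0).
DP table for k = 0..11: p(0)=1, p(1)=1, p(2)=2, p(3)=3, p(4)=5, p(5)=7, p(6)=11, p(7)=15, p(8)=22, p(9)=30, p(10)=42, p(11)=56.
Final step: p(12) = p(11) + p(10) - p(7) - p(5) + p(0)
= 56 + 42 - 15 - 7 + 1
= 77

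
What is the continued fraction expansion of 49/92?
[0; 1, 1, 7, 6]

Euclidean algorithm steps:
49 = 0 × 92 + 49
92 = 1 × 49 + 43
49 = 1 × 43 + 6
43 = 7 × 6 + 1
6 = 6 × 1 + 0
Continued fraction: [0; 1, 1, 7, 6]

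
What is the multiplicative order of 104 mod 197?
7

197 is prime, so ord(104) divides φ(197) = 196.
Divisors of 196: 1, 2, 4, 7, 14, 28, 49, 98, 196.
Repeated squaring: 104^1 ≡ 104, 104^2 ≡ 178, 104^4 ≡ 164, 104^8 ≡ 104, 104^16 ≡ 178, 104^32 ≡ 164, 104^64 ≡ 104, 104^128 ≡ 178 (mod 197).
Test 104^d mod 197 for each divisor d in increasing order:
104^1 ≡ 104
104^2 ≡ 178
104^4 ≡ 164
104^7 = 104^4·104^2·104^1 ≡ 1  ← first divisor giving 1
The order is 7.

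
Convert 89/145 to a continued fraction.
[0; 1, 1, 1, 1, 2, 3, 3]

Euclidean algorithm steps:
89 = 0 × 145 + 89
145 = 1 × 89 + 56
89 = 1 × 56 + 33
56 = 1 × 33 + 23
33 = 1 × 23 + 10
23 = 2 × 10 + 3
10 = 3 × 3 + 1
3 = 3 × 1 + 0
Continued fraction: [0; 1, 1, 1, 1, 2, 3, 3]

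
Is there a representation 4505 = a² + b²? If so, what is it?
4² + 67² (a=4, b=67)

Factorization: 4505 = 5 × 17 × 53
By Fermat: n is sum of two squares iff every prime p ≡ 3 (mod 4) appears to even power.
All primes ≡ 3 (mod 4) appear to even power.
Search a = 0, 1, 2, … for 4505 - a² a perfect square: first hit at a = 4: 4505 - 16 = 4489 = 67².
4505 = 4² + 67² = 16 + 4489 ✓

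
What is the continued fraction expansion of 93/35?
[2; 1, 1, 1, 11]

Euclidean algorithm steps:
93 = 2 × 35 + 23
35 = 1 × 23 + 12
23 = 1 × 12 + 11
12 = 1 × 11 + 1
11 = 11 × 1 + 0
Continued fraction: [2; 1, 1, 1, 11]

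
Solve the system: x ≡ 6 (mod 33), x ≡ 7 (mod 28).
567

Using Chinese Remainder Theorem:
M = 33 × 28 = 924
M1 = 28, M2 = 33
y1 = 28^(-1) mod 33 = 13
y2 = 33^(-1) mod 28 = 17
x = (6×28×13 + 7×33×17) mod 924 = 567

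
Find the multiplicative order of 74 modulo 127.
63

127 is prime, so ord(74) divides φ(127) = 126.
Divisors of 126: 1, 2, 3, 6, 7, 9, 14, 18, 21, 42, 63, 126.
Repeated squaring: 74^1 ≡ 74, 74^2 ≡ 15, 74^4 ≡ 98, 74^8 ≡ 79, 74^16 ≡ 18, 74^32 ≡ 70, 74^64 ≡ 74 (mod 127).
Test 74^d mod 127 for each divisor d in increasing order:
74^1 ≡ 74
74^2 ≡ 15
74^3 = 74^2·74^1 ≡ 94
74^6 = 74^4·74^2 ≡ 73
74^7 = 74^4·74^2·74^1 ≡ 68
74^9 = 74^8·74^1 ≡ 4
74^14 = 74^8·74^4·74^2 ≡ 52
74^18 = 74^16·74^2 ≡ 16
74^21 = 74^16·74^4·74^1 ≡ 107
74^42 = 74^32·74^8·74^2 ≡ 19
74^63 = 74^32·74^16·74^8·74^4·74^2·74^1 ≡ 1  ← first divisor giving 1
The order is 63.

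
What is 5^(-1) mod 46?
37

gcd(5, 46) = 1, so the inverse exists.
Extended Euclidean algorithm on (46, 5):
46 = 9 × 5 + 1  ⟹  1 = (1)·46 + (-9)·5
So (-9)·5 ≡ 1 (mod 46), i.e. 5^(-1) ≡ -9 ≡ 37 (mod 46).
Check: 5 × 37 = 185 ≡ 1 (mod 46)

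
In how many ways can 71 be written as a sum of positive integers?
4697205

p(n) counts ways to write n as a sum of positive integers (order ignored).
Euler's pentagonal recurrence: p(k) = p(k-1) + p(k-2) - p(k-5) - p(k-7) + p(k-12) + p(k-15) - ... (offsets j(3j∓1)/2, signs ++--, p(0)=1, p(<0)=0).
DP table for k = 0..70: p(0)=1, p(1)=1, p(2)=2, p(3)=3, p(4)=5, p(5)=7, p(6)=11, p(7)=15, p(8)=22, p(9)=30, p(10)=42, p(11)=56, p(12)=77, p(13)=101, p(14)=135, p(15)=176, p(16)=231, p(17)=297, p(18)=385, p(19)=490, p(20)=627, p(21)=792, p(22)=1002, p(23)=1255, p(24)=1575, p(25)=1958, p(26)=2436, p(27)=3010, p(28)=3718, p(29)=4565, p(30)=5604, p(31)=6842, p(32)=8349, p(33)=10143, p(34)=12310, p(35)=14883, p(36)=17977, p(37)=21637, p(38)=26015, p(39)=31185, p(40)=37338, p(41)=44583, p(42)=53174, p(43)=63261, p(44)=75175, p(45)=89134, p(46)=105558, p(47)=124754, p(48)=147273, p(49)=173525, p(50)=204226, p(51)=239943, p(52)=281589, p(53)=329931, p(54)=386155, p(55)=451276, p(56)=526823, p(57)=614154, p(58)=715220, p(59)=831820, p(60)=966467, p(61)=1121505, p(62)=1300156, p(63)=1505499, p(64)=1741630, p(65)=2012558, p(66)=2323520, p(67)=2679689, p(68)=3087735, p(69)=3554345, p(70)=4087968.
Final step: p(71) = p(70) + p(69) - p(66) - p(64) + p(59) + p(56) - p(49) - p(45) + p(36) + p(31) - p(20) - p(14) + p(1)
= 4087968 + 3554345 - 2323520 - 1741630 + 831820 + 526823 - 173525 - 89134 + 17977 + 6842 - 627 - 135 + 1
= 4697205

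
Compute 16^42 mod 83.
16

Repeated squaring. Binary of 42 = 101010.
16^1 ≡ 16 (mod 83); 16^2 ≡ 7 (mod 83); 16^4 ≡ 49 (mod 83); 16^8 ≡ 77 (mod 83); 16^16 ≡ 36 (mod 83); 16^32 ≡ 51 (mod 83)
16^42 = 16^2 × 16^8 × 16^32 ≡ 16 (mod 83)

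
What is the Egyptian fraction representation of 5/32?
1/7 + 1/75 + 1/16800

Greedy algorithm:
5/32: ceiling(32/5) = 7, use 1/7
3/224: ceiling(224/3) = 75, use 1/75
1/16800: ceiling(16800/1) = 16800, use 1/16800
Result: 5/32 = 1/7 + 1/75 + 1/16800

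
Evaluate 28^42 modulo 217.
70

Repeated squaring. Binary of 42 = 101010.
28^1 ≡ 28 (mod 217); 28^2 ≡ 133 (mod 217); 28^4 ≡ 112 (mod 217); 28^8 ≡ 175 (mod 217); 28^16 ≡ 28 (mod 217); 28^32 ≡ 133 (mod 217)
28^42 = 28^2 × 28^8 × 28^32 ≡ 70 (mod 217)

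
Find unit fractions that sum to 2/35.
1/18 + 1/630

Greedy algorithm:
2/35: ceiling(35/2) = 18, use 1/18
1/630: ceiling(630/1) = 630, use 1/630
Result: 2/35 = 1/18 + 1/630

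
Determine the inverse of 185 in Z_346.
101

gcd(185, 346) = 1, so the inverse exists.
Extended Euclidean algorithm on (346, 185):
346 = 1 × 185 + 161  ⟹  161 = (1)·346 + (-1)·185
185 = 1 × 161 + 24  ⟹  24 = (-1)·346 + (2)·185
161 = 6 × 24 + 17  ⟹  17 = (7)·346 + (-13)·185
24 = 1 × 17 + 7  ⟹  7 = (-8)·346 + (15)·185
17 = 2 × 7 + 3  ⟹  3 = (23)·346 + (-43)·185
7 = 2 × 3 + 1  ⟹  1 = (-54)·346 + (101)·185
So (101)·185 ≡ 1 (mod 346), i.e. 185^(-1) ≡ 101 (mod 346).
Check: 185 × 101 = 18685 ≡ 1 (mod 346)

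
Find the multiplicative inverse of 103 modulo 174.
49

gcd(103, 174) = 1, so the inverse exists.
Extended Euclidean algorithm on (174, 103):
174 = 1 × 103 + 71  ⟹  71 = (1)·174 + (-1)·103
103 = 1 × 71 + 32  ⟹  32 = (-1)·174 + (2)·103
71 = 2 × 32 + 7  ⟹  7 = (3)·174 + (-5)·103
32 = 4 × 7 + 4  ⟹  4 = (-13)·174 + (22)·103
7 = 1 × 4 + 3  ⟹  3 = (16)·174 + (-27)·103
4 = 1 × 3 + 1  ⟹  1 = (-29)·174 + (49)·103
So (49)·103 ≡ 1 (mod 174), i.e. 103^(-1) ≡ 49 (mod 174).
Check: 103 × 49 = 5047 ≡ 1 (mod 174)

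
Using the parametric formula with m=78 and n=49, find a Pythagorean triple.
(3683, 7644, 8485)

Euclid's formula: a = m² - n², b = 2mn, c = m² + n²
m = 78, n = 49
a = 78² - 49² = 6084 - 2401 = 3683
b = 2 × 78 × 49 = 7644
c = 78² + 49² = 6084 + 2401 = 8485
Verification: 3683² + 7644² = 13564489 + 58430736 = 71995225 = 8485² ✓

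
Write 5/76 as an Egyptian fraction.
1/16 + 1/304

Greedy algorithm:
5/76: ceiling(76/5) = 16, use 1/16
1/304: ceiling(304/1) = 304, use 1/304
Result: 5/76 = 1/16 + 1/304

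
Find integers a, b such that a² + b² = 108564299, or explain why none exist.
Not possible

Factorization: 108564299 = 53 × 127^3
By Fermat: n is sum of two squares iff every prime p ≡ 3 (mod 4) appears to even power.
Prime(s) ≡ 3 (mod 4) with odd exponent: [(127, 3)]
Therefore 108564299 cannot be expressed as a² + b².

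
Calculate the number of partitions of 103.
271248950

p(n) counts ways to write n as a sum of positive integers (order ignored).
Euler's pentagonal recurrence: p(k) = p(k-1) + p(k-2) - p(k-5) - p(k-7) + p(k-12) + p(k-15) - ... (offsets j(3j∓1)/2, signs ++--, p(0)=1, p(<0)=0).
DP table for k = 0..102: p(0)=1, p(1)=1, p(2)=2, p(3)=3, p(4)=5, p(5)=7, p(6)=11, p(7)=15, p(8)=22, p(9)=30, p(10)=42, p(11)=56, p(12)=77, p(13)=101, p(14)=135, p(15)=176, p(16)=231, p(17)=297, p(18)=385, p(19)=490, p(20)=627, p(21)=792, p(22)=1002, p(23)=1255, p(24)=1575, p(25)=1958, p(26)=2436, p(27)=3010, p(28)=3718, p(29)=4565, p(30)=5604, p(31)=6842, p(32)=8349, p(33)=10143, p(34)=12310, p(35)=14883, p(36)=17977, p(37)=21637, p(38)=26015, p(39)=31185, p(40)=37338, p(41)=44583, p(42)=53174, p(43)=63261, p(44)=75175, p(45)=89134, p(46)=105558, p(47)=124754, p(48)=147273, p(49)=173525, p(50)=204226, p(51)=239943, p(52)=281589, p(53)=329931, p(54)=386155, p(55)=451276, p(56)=526823, p(57)=614154, p(58)=715220, p(59)=831820, p(60)=966467, p(61)=1121505, p(62)=1300156, p(63)=1505499, p(64)=1741630, p(65)=2012558, p(66)=2323520, p(67)=2679689, p(68)=3087735, p(69)=3554345, p(70)=4087968, p(71)=4697205, p(72)=5392783, p(73)=6185689, p(74)=7089500, p(75)=8118264, p(76)=9289091, p(77)=10619863, p(78)=12132164, p(79)=13848650, p(80)=15796476, p(81)=18004327, p(82)=20506255, p(83)=23338469, p(84)=26543660, p(85)=30167357, p(86)=34262962, p(87)=38887673, p(88)=44108109, p(89)=49995925, p(90)=56634173, p(91)=64112359, p(92)=72533807, p(93)=82010177, p(94)=92669720, p(95)=104651419, p(96)=118114304, p(97)=133230930, p(98)=150198136, p(99)=169229875, p(100)=190569292, p(101)=214481126, p(102)=241265379.
Final step: p(103) = p(102) + p(101) - p(98) - p(96) + p(91) + p(88) - p(81) - p(77) + p(68) + p(63) - p(52) - p(46) + p(33) + p(26) - p(11) - p(3)
= 241265379 + 214481126 - 150198136 - 118114304 + 64112359 + 44108109 - 18004327 - 10619863 + 3087735 + 1505499 - 281589 - 105558 + 10143 + 2436 - 56 - 3
= 271248950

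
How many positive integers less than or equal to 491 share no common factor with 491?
490

491 = 491
φ(n) = n × ∏(1 - 1/p) for each prime p dividing n
φ(491) = 491 × (1 - 1/491) = 490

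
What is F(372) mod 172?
100

Matrix identity: Q^n = [[F_(n+1), F_n], [F_n, F_(n-1)]] with Q = [[1,1],[1,0]].
n = 372 = 101110100₂. Square-and-multiply, entries mod 172:
Q^1 = [[1,1],[1,0]]
Q^2 = (Q^1)² = [[2,1],[1,1]]
Q^5 = (Q^2)²·Q = [[8,5],[5,3]]
Q^11 = (Q^5)²·Q = [[144,89],[89,55]]
Q^23 = (Q^11)²·Q = [[100,105],[105,167]]
Q^46 = (Q^23)² = [[41,171],[171,42]]
Q^93 = (Q^46)²·Q = [[51,134],[134,89]]
Q^186 = (Q^93)² = [[89,12],[12,77]]
Q^372 = (Q^186)² = [[153,100],[100,53]]
F_372 mod 172 = Q^372[0][1] = 100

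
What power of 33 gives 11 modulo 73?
67

Baby-step giant-step with step n = ⌈√73⌉ = 9.
Baby steps 33^j mod 73 (j:value) for j=0..8: 0:1, 1:33, 2:67, 3:21, 4:36, 5:20, 6:3, 7:26, 8:55.
Giant-step multiplier: 33^(-9) ≡ 33^(72-9) = 33^63 ≡ 51 (mod 73).
Giant steps γ_i = 11·51^i mod 73: γ_0=11, γ_1=50, γ_2=68, γ_3=37, γ_4=62, γ_5=23, γ_6=5, γ_7=36 (in table at j=4).
x = i·n + j = 7·9 + 4 = 67.
Check: 33^67 ≡ 11 (mod 73).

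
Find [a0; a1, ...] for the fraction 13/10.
[1; 3, 3]

Euclidean algorithm steps:
13 = 1 × 10 + 3
10 = 3 × 3 + 1
3 = 3 × 1 + 0
Continued fraction: [1; 3, 3]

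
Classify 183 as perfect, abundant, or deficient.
deficient

Proper divisors of 183: sum = 1 + 3 + 61 = 65
Since 65 < 183, 183 is deficient.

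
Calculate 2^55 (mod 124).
32

Repeated squaring. Binary of 55 = 110111.
2^1 ≡ 2 (mod 124); 2^2 ≡ 4 (mod 124); 2^4 ≡ 16 (mod 124); 2^8 ≡ 8 (mod 124); 2^16 ≡ 64 (mod 124); 2^32 ≡ 4 (mod 124)
2^55 = 2^1 × 2^2 × 2^4 × 2^16 × 2^32 ≡ 32 (mod 124)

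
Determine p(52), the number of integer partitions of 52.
281589

p(n) counts ways to write n as a sum of positive integers (order ignored).
Euler's pentagonal recurrence: p(k) = p(k-1) + p(k-2) - p(k-5) - p(k-7) + p(k-12) + p(k-15) - ... (offsets j(3j∓1)/2, signs ++--, p(0)=1, p(<0)=0).
DP table for k = 0..51: p(0)=1, p(1)=1, p(2)=2, p(3)=3, p(4)=5, p(5)=7, p(6)=11, p(7)=15, p(8)=22, p(9)=30, p(10)=42, p(11)=56, p(12)=77, p(13)=101, p(14)=135, p(15)=176, p(16)=231, p(17)=297, p(18)=385, p(19)=490, p(20)=627, p(21)=792, p(22)=1002, p(23)=1255, p(24)=1575, p(25)=1958, p(26)=2436, p(27)=3010, p(28)=3718, p(29)=4565, p(30)=5604, p(31)=6842, p(32)=8349, p(33)=10143, p(34)=12310, p(35)=14883, p(36)=17977, p(37)=21637, p(38)=26015, p(39)=31185, p(40)=37338, p(41)=44583, p(42)=53174, p(43)=63261, p(44)=75175, p(45)=89134, p(46)=105558, p(47)=124754, p(48)=147273, p(49)=173525, p(50)=204226, p(51)=239943.
Final step: p(52) = p(51) + p(50) - p(47) - p(45) + p(40) + p(37) - p(30) - p(26) + p(17) + p(12) - p(1)
= 239943 + 204226 - 124754 - 89134 + 37338 + 21637 - 5604 - 2436 + 297 + 77 - 1
= 281589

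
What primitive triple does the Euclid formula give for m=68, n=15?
(4399, 2040, 4849)

Euclid's formula: a = m² - n², b = 2mn, c = m² + n²
m = 68, n = 15
a = 68² - 15² = 4624 - 225 = 4399
b = 2 × 68 × 15 = 2040
c = 68² + 15² = 4624 + 225 = 4849
Verification: 4399² + 2040² = 19351201 + 4161600 = 23512801 = 4849² ✓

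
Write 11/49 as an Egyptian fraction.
1/5 + 1/41 + 1/10045

Greedy algorithm:
11/49: ceiling(49/11) = 5, use 1/5
6/245: ceiling(245/6) = 41, use 1/41
1/10045: ceiling(10045/1) = 10045, use 1/10045
Result: 11/49 = 1/5 + 1/41 + 1/10045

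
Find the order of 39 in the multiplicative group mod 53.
52

53 is prime, so ord(39) divides φ(53) = 52.
Divisors of 52: 1, 2, 4, 13, 26, 52.
Repeated squaring: 39^1 ≡ 39, 39^2 ≡ 37, 39^4 ≡ 44, 39^8 ≡ 28, 39^16 ≡ 42, 39^32 ≡ 15 (mod 53).
Test 39^d mod 53 for each divisor d in increasing order:
39^1 ≡ 39
39^2 ≡ 37
39^4 ≡ 44
39^13 = 39^8·39^4·39^1 ≡ 30
39^26 = 39^16·39^8·39^2 ≡ 52
39^52 = 39^32·39^16·39^4 ≡ 1  ← first divisor giving 1
The order is 52.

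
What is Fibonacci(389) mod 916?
529

Matrix identity: Q^n = [[F_(n+1), F_n], [F_n, F_(n-1)]] with Q = [[1,1],[1,0]].
n = 389 = 110000101₂. Square-and-multiply, entries mod 916:
Q^1 = [[1,1],[1,0]]
Q^3 = (Q^1)²·Q = [[3,2],[2,1]]
Q^6 = (Q^3)² = [[13,8],[8,5]]
Q^12 = (Q^6)² = [[233,144],[144,89]]
Q^24 = (Q^12)² = [[829,568],[568,261]]
Q^48 = (Q^24)² = [[433,820],[820,529]]
Q^97 = (Q^48)²·Q = [[845,681],[681,164]]
Q^194 = (Q^97)² = [[726,129],[129,597]]
Q^389 = (Q^194)²·Q = [[820,529],[529,291]]
F_389 mod 916 = Q^389[0][1] = 529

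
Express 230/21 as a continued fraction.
[10; 1, 20]

Euclidean algorithm steps:
230 = 10 × 21 + 20
21 = 1 × 20 + 1
20 = 20 × 1 + 0
Continued fraction: [10; 1, 20]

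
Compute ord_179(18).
178

179 is prime, so ord(18) divides φ(179) = 178.
Divisors of 178: 1, 2, 89, 178.
Repeated squaring: 18^1 ≡ 18, 18^2 ≡ 145, 18^4 ≡ 82, 18^8 ≡ 101, 18^16 ≡ 177, 18^32 ≡ 4, 18^64 ≡ 16, 18^128 ≡ 77 (mod 179).
Test 18^d mod 179 for each divisor d in increasing order:
18^1 ≡ 18
18^2 ≡ 145
18^89 = 18^64·18^16·18^8·18^1 ≡ 178
18^178 = 18^128·18^32·18^16·18^2 ≡ 1  ← first divisor giving 1
The order is 178.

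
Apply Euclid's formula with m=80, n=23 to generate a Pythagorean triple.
(5871, 3680, 6929)

Euclid's formula: a = m² - n², b = 2mn, c = m² + n²
m = 80, n = 23
a = 80² - 23² = 6400 - 529 = 5871
b = 2 × 80 × 23 = 3680
c = 80² + 23² = 6400 + 529 = 6929
Verification: 5871² + 3680² = 34468641 + 13542400 = 48011041 = 6929² ✓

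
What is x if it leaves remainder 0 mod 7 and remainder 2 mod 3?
14

Using Chinese Remainder Theorem:
M = 7 × 3 = 21
M1 = 3, M2 = 7
y1 = 3^(-1) mod 7 = 5
y2 = 7^(-1) mod 3 = 1
x = (0×3×5 + 2×7×1) mod 21 = 14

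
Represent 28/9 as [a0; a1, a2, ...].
[3; 9]

Euclidean algorithm steps:
28 = 3 × 9 + 1
9 = 9 × 1 + 0
Continued fraction: [3; 9]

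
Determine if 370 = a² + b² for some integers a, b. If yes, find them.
3² + 19² (a=3, b=19)

Factorization: 370 = 2 × 5 × 37
By Fermat: n is sum of two squares iff every prime p ≡ 3 (mod 4) appears to even power.
All primes ≡ 3 (mod 4) appear to even power.
Search a = 0, 1, 2, … for 370 - a² a perfect square: first hit at a = 3: 370 - 9 = 361 = 19².
370 = 3² + 19² = 9 + 361 ✓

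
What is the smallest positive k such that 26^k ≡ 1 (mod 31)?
6

31 is prime, so ord(26) divides φ(31) = 30.
Divisors of 30: 1, 2, 3, 5, 6, 10, 15, 30.
Repeated squaring: 26^1 ≡ 26, 26^2 ≡ 25, 26^4 ≡ 5, 26^8 ≡ 25, 26^16 ≡ 5 (mod 31).
Test 26^d mod 31 for each divisor d in increasing order:
26^1 ≡ 26
26^2 ≡ 25
26^3 = 26^2·26^1 ≡ 30
26^5 = 26^4·26^1 ≡ 6
26^6 = 26^4·26^2 ≡ 1  ← first divisor giving 1
The order is 6.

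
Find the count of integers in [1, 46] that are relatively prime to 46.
22

46 = 2 × 23
φ(n) = n × ∏(1 - 1/p) for each prime p dividing n
φ(46) = 46 × (1 - 1/2) × (1 - 1/23) = 22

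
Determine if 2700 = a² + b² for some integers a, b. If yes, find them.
Not possible

Factorization: 2700 = 2^2 × 3^3 × 5^2
By Fermat: n is sum of two squares iff every prime p ≡ 3 (mod 4) appears to even power.
Prime(s) ≡ 3 (mod 4) with odd exponent: [(3, 3)]
Therefore 2700 cannot be expressed as a² + b².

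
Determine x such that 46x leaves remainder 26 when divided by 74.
x ≡ 7 (mod 37)

gcd(46, 74) = 2, which divides 26, so solutions exist.
Divide through by 2: 23x ≡ 13 (mod 37).
Find 23^(-1) mod 37 by the extended Euclidean algorithm:
37 = 1 × 23 + 14  ⟹  14 = (1)·37 + (-1)·23
23 = 1 × 14 + 9  ⟹  9 = (-1)·37 + (2)·23
14 = 1 × 9 + 5  ⟹  5 = (2)·37 + (-3)·23
9 = 1 × 5 + 4  ⟹  4 = (-3)·37 + (5)·23
5 = 1 × 4 + 1  ⟹  1 = (5)·37 + (-8)·23
So (-8)·23 ≡ 1 (mod 37), i.e. 23^(-1) ≡ -8 ≡ 29 (mod 37).
x ≡ 29 × 13 = 377 ≡ 7 (mod 37).
Check: 46 × 7 = 322 ≡ 26 (mod 74).
x ≡ 7 (mod 37), giving 2 solutions mod 74.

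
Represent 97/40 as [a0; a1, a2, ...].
[2; 2, 2, 1, 5]

Euclidean algorithm steps:
97 = 2 × 40 + 17
40 = 2 × 17 + 6
17 = 2 × 6 + 5
6 = 1 × 5 + 1
5 = 5 × 1 + 0
Continued fraction: [2; 2, 2, 1, 5]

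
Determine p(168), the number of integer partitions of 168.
228204732751

p(n) counts ways to write n as a sum of positive integers (order ignored).
Euler's pentagonal recurrence: p(k) = p(k-1) + p(k-2) - p(k-5) - p(k-7) + p(k-12) + p(k-15) - ... (offsets j(3j∓1)/2, signs ++--, p(0)=1, p(<0)=0).
DP table for k = 0..167: p(0)=1, p(1)=1, p(2)=2, p(3)=3, p(4)=5, p(5)=7, p(6)=11, p(7)=15, p(8)=22, p(9)=30, p(10)=42, p(11)=56, p(12)=77, p(13)=101, p(14)=135, p(15)=176, p(16)=231, p(17)=297, p(18)=385, p(19)=490, p(20)=627, p(21)=792, p(22)=1002, p(23)=1255, p(24)=1575, p(25)=1958, p(26)=2436, p(27)=3010, p(28)=3718, p(29)=4565, p(30)=5604, p(31)=6842, p(32)=8349, p(33)=10143, p(34)=12310, p(35)=14883, p(36)=17977, p(37)=21637, p(38)=26015, p(39)=31185, p(40)=37338, p(41)=44583, p(42)=53174, p(43)=63261, p(44)=75175, p(45)=89134, p(46)=105558, p(47)=124754, p(48)=147273, p(49)=173525, p(50)=204226, p(51)=239943, p(52)=281589, p(53)=329931, p(54)=386155, p(55)=451276, p(56)=526823, p(57)=614154, p(58)=715220, p(59)=831820, p(60)=966467, p(61)=1121505, p(62)=1300156, p(63)=1505499, p(64)=1741630, p(65)=2012558, p(66)=2323520, p(67)=2679689, p(68)=3087735, p(69)=3554345, p(70)=4087968, p(71)=4697205, p(72)=5392783, p(73)=6185689, p(74)=7089500, p(75)=8118264, p(76)=9289091, p(77)=10619863, p(78)=12132164, p(79)=13848650, p(80)=15796476, p(81)=18004327, p(82)=20506255, p(83)=23338469, p(84)=26543660, p(85)=30167357, p(86)=34262962, p(87)=38887673, p(88)=44108109, p(89)=49995925, p(90)=56634173, p(91)=64112359, p(92)=72533807, p(93)=82010177, p(94)=92669720, p(95)=104651419, p(96)=118114304, p(97)=133230930, p(98)=150198136, p(99)=169229875, p(100)=190569292, p(101)=214481126, p(102)=241265379, p(103)=271248950, p(104)=304801365, p(105)=342325709, p(106)=384276336, p(107)=431149389, p(108)=483502844, p(109)=541946240, p(110)=607163746, p(111)=679903203, p(112)=761002156, p(113)=851376628, p(114)=952050665, p(115)=1064144451, p(116)=1188908248, p(117)=1327710076, p(118)=1482074143, p(119)=1653668665, p(120)=1844349560, p(121)=2056148051, p(122)=2291320912, p(123)=2552338241, p(124)=2841940500, p(125)=3163127352, p(126)=3519222692, p(127)=3913864295, p(128)=4351078600, p(129)=4835271870, p(130)=5371315400, p(131)=5964539504, p(132)=6620830889, p(133)=7346629512, p(134)=8149040695, p(135)=9035836076, p(136)=10015581680, p(137)=11097645016, p(138)=12292341831, p(139)=13610949895, p(140)=15065878135, p(141)=16670689208, p(142)=18440293320, p(143)=20390982757, p(144)=22540654445, p(145)=24908858009, p(146)=27517052599, p(147)=30388671978, p(148)=33549419497, p(149)=37027355200, p(150)=40853235313, p(151)=45060624582, p(152)=49686288421, p(153)=54770336324, p(154)=60356673280, p(155)=66493182097, p(156)=73232243759, p(157)=80630964769, p(158)=88751778802, p(159)=97662728555, p(160)=107438159466, p(161)=118159068427, p(162)=129913904637, p(163)=142798995930, p(164)=156919475295, p(165)=172389800255, p(166)=189334822579, p(167)=207890420102.
Final step: p(168) = p(167) + p(166) - p(163) - p(161) + p(156) + p(153) - p(146) - p(142) + p(133) + p(128) - p(117) - p(111) + p(98) + p(91) - p(76) - p(68) + p(51) + p(42) - p(23) - p(13)
= 207890420102 + 189334822579 - 142798995930 - 118159068427 + 73232243759 + 54770336324 - 27517052599 - 18440293320 + 7346629512 + 4351078600 - 1327710076 - 679903203 + 150198136 + 64112359 - 9289091 - 3087735 + 239943 + 53174 - 1255 - 101
= 228204732751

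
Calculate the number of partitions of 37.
21637

p(n) counts ways to write n as a sum of positive integers (order ignored).
Euler's pentagonal recurrence: p(k) = p(k-1) + p(k-2) - p(k-5) - p(k-7) + p(k-12) + p(k-15) - ... (offsets j(3j∓1)/2, signs ++--, p(0)=1, p(<0)=0).
DP table for k = 0..36: p(0)=1, p(1)=1, p(2)=2, p(3)=3, p(4)=5, p(5)=7, p(6)=11, p(7)=15, p(8)=22, p(9)=30, p(10)=42, p(11)=56, p(12)=77, p(13)=101, p(14)=135, p(15)=176, p(16)=231, p(17)=297, p(18)=385, p(19)=490, p(20)=627, p(21)=792, p(22)=1002, p(23)=1255, p(24)=1575, p(25)=1958, p(26)=2436, p(27)=3010, p(28)=3718, p(29)=4565, p(30)=5604, p(31)=6842, p(32)=8349, p(33)=10143, p(34)=12310, p(35)=14883, p(36)=17977.
Final step: p(37) = p(36) + p(35) - p(32) - p(30) + p(25) + p(22) - p(15) - p(11) + p(2)
= 17977 + 14883 - 8349 - 5604 + 1958 + 1002 - 176 - 56 + 2
= 21637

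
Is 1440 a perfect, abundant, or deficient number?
abundant

Proper divisors of 1440: sum = 1 + 2 + 3 + 4 + 5 + 6 + 8 + 9 + ... + 288 + 360 + 480 + 720 (35 divisors) = 3474
Since 3474 > 1440, 1440 is abundant.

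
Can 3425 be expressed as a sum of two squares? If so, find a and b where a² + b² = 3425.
17² + 56² (a=17, b=56)

Factorization: 3425 = 5^2 × 137
By Fermat: n is sum of two squares iff every prime p ≡ 3 (mod 4) appears to even power.
All primes ≡ 3 (mod 4) appear to even power.
Search a = 0, 1, 2, … for 3425 - a² a perfect square: first hit at a = 17: 3425 - 289 = 3136 = 56².
3425 = 17² + 56² = 289 + 3136 ✓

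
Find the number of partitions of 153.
54770336324

p(n) counts ways to write n as a sum of positive integers (order ignored).
Euler's pentagonal recurrence: p(k) = p(k-1) + p(k-2) - p(k-5) - p(k-7) + p(k-12) + p(k-15) - ... (offsets j(3j∓1)/2, signs ++--, p(0)=1, p(<0)=0).
DP table for k = 0..152: p(0)=1, p(1)=1, p(2)=2, p(3)=3, p(4)=5, p(5)=7, p(6)=11, p(7)=15, p(8)=22, p(9)=30, p(10)=42, p(11)=56, p(12)=77, p(13)=101, p(14)=135, p(15)=176, p(16)=231, p(17)=297, p(18)=385, p(19)=490, p(20)=627, p(21)=792, p(22)=1002, p(23)=1255, p(24)=1575, p(25)=1958, p(26)=2436, p(27)=3010, p(28)=3718, p(29)=4565, p(30)=5604, p(31)=6842, p(32)=8349, p(33)=10143, p(34)=12310, p(35)=14883, p(36)=17977, p(37)=21637, p(38)=26015, p(39)=31185, p(40)=37338, p(41)=44583, p(42)=53174, p(43)=63261, p(44)=75175, p(45)=89134, p(46)=105558, p(47)=124754, p(48)=147273, p(49)=173525, p(50)=204226, p(51)=239943, p(52)=281589, p(53)=329931, p(54)=386155, p(55)=451276, p(56)=526823, p(57)=614154, p(58)=715220, p(59)=831820, p(60)=966467, p(61)=1121505, p(62)=1300156, p(63)=1505499, p(64)=1741630, p(65)=2012558, p(66)=2323520, p(67)=2679689, p(68)=3087735, p(69)=3554345, p(70)=4087968, p(71)=4697205, p(72)=5392783, p(73)=6185689, p(74)=7089500, p(75)=8118264, p(76)=9289091, p(77)=10619863, p(78)=12132164, p(79)=13848650, p(80)=15796476, p(81)=18004327, p(82)=20506255, p(83)=23338469, p(84)=26543660, p(85)=30167357, p(86)=34262962, p(87)=38887673, p(88)=44108109, p(89)=49995925, p(90)=56634173, p(91)=64112359, p(92)=72533807, p(93)=82010177, p(94)=92669720, p(95)=104651419, p(96)=118114304, p(97)=133230930, p(98)=150198136, p(99)=169229875, p(100)=190569292, p(101)=214481126, p(102)=241265379, p(103)=271248950, p(104)=304801365, p(105)=342325709, p(106)=384276336, p(107)=431149389, p(108)=483502844, p(109)=541946240, p(110)=607163746, p(111)=679903203, p(112)=761002156, p(113)=851376628, p(114)=952050665, p(115)=1064144451, p(116)=1188908248, p(117)=1327710076, p(118)=1482074143, p(119)=1653668665, p(120)=1844349560, p(121)=2056148051, p(122)=2291320912, p(123)=2552338241, p(124)=2841940500, p(125)=3163127352, p(126)=3519222692, p(127)=3913864295, p(128)=4351078600, p(129)=4835271870, p(130)=5371315400, p(131)=5964539504, p(132)=6620830889, p(133)=7346629512, p(134)=8149040695, p(135)=9035836076, p(136)=10015581680, p(137)=11097645016, p(138)=12292341831, p(139)=13610949895, p(140)=15065878135, p(141)=16670689208, p(142)=18440293320, p(143)=20390982757, p(144)=22540654445, p(145)=24908858009, p(146)=27517052599, p(147)=30388671978, p(148)=33549419497, p(149)=37027355200, p(150)=40853235313, p(151)=45060624582, p(152)=49686288421.
Final step: p(153) = p(152) + p(151) - p(148) - p(146) + p(141) + p(138) - p(131) - p(127) + p(118) + p(113) - p(102) - p(96) + p(83) + p(76) - p(61) - p(53) + p(36) + p(27) - p(8)
= 49686288421 + 45060624582 - 33549419497 - 27517052599 + 16670689208 + 12292341831 - 5964539504 - 3913864295 + 1482074143 + 851376628 - 241265379 - 118114304 + 23338469 + 9289091 - 1121505 - 329931 + 17977 + 3010 - 22
= 54770336324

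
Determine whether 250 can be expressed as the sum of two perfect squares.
5² + 15² (a=5, b=15)

Factorization: 250 = 2 × 5^3
By Fermat: n is sum of two squares iff every prime p ≡ 3 (mod 4) appears to even power.
All primes ≡ 3 (mod 4) appear to even power.
Search a = 0, 1, 2, … for 250 - a² a perfect square: first hit at a = 5: 250 - 25 = 225 = 15².
250 = 5² + 15² = 25 + 225 ✓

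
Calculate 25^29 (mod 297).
4

Repeated squaring. Binary of 29 = 11101.
25^1 ≡ 25 (mod 297); 25^2 ≡ 31 (mod 297); 25^4 ≡ 70 (mod 297); 25^8 ≡ 148 (mod 297); 25^16 ≡ 223 (mod 297)
25^29 = 25^1 × 25^4 × 25^8 × 25^16 ≡ 4 (mod 297)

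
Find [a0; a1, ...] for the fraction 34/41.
[0; 1, 4, 1, 6]

Euclidean algorithm steps:
34 = 0 × 41 + 34
41 = 1 × 34 + 7
34 = 4 × 7 + 6
7 = 1 × 6 + 1
6 = 6 × 1 + 0
Continued fraction: [0; 1, 4, 1, 6]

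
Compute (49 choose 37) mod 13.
0

Using Lucas' theorem:
Write n=49 and k=37 in base 13:
n in base 13: [3, 10]
k in base 13: [2, 11]
C(49,37) mod 13 = ∏ C(n_i, k_i) mod 13
Digit binomials (mod 13): C(3,2) = 3; C(10,11) = 0 (k_i > n_i)
Product: 3 × 0 = 0 ≡ 0 (mod 13)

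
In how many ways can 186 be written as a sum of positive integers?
1171432692373

p(n) counts ways to write n as a sum of positive integers (order ignored).
Euler's pentagonal recurrence: p(k) = p(k-1) + p(k-2) - p(k-5) - p(k-7) + p(k-12) + p(k-15) - ... (offsets j(3j∓1)/2, signs ++--, p(0)=1, p(<0)=0).
DP table for k = 0..185: p(0)=1, p(1)=1, p(2)=2, p(3)=3, p(4)=5, p(5)=7, p(6)=11, p(7)=15, p(8)=22, p(9)=30, p(10)=42, p(11)=56, p(12)=77, p(13)=101, p(14)=135, p(15)=176, p(16)=231, p(17)=297, p(18)=385, p(19)=490, p(20)=627, p(21)=792, p(22)=1002, p(23)=1255, p(24)=1575, p(25)=1958, p(26)=2436, p(27)=3010, p(28)=3718, p(29)=4565, p(30)=5604, p(31)=6842, p(32)=8349, p(33)=10143, p(34)=12310, p(35)=14883, p(36)=17977, p(37)=21637, p(38)=26015, p(39)=31185, p(40)=37338, p(41)=44583, p(42)=53174, p(43)=63261, p(44)=75175, p(45)=89134, p(46)=105558, p(47)=124754, p(48)=147273, p(49)=173525, p(50)=204226, p(51)=239943, p(52)=281589, p(53)=329931, p(54)=386155, p(55)=451276, p(56)=526823, p(57)=614154, p(58)=715220, p(59)=831820, p(60)=966467, p(61)=1121505, p(62)=1300156, p(63)=1505499, p(64)=1741630, p(65)=2012558, p(66)=2323520, p(67)=2679689, p(68)=3087735, p(69)=3554345, p(70)=4087968, p(71)=4697205, p(72)=5392783, p(73)=6185689, p(74)=7089500, p(75)=8118264, p(76)=9289091, p(77)=10619863, p(78)=12132164, p(79)=13848650, p(80)=15796476, p(81)=18004327, p(82)=20506255, p(83)=23338469, p(84)=26543660, p(85)=30167357, p(86)=34262962, p(87)=38887673, p(88)=44108109, p(89)=49995925, p(90)=56634173, p(91)=64112359, p(92)=72533807, p(93)=82010177, p(94)=92669720, p(95)=104651419, p(96)=118114304, p(97)=133230930, p(98)=150198136, p(99)=169229875, p(100)=190569292, p(101)=214481126, p(102)=241265379, p(103)=271248950, p(104)=304801365, p(105)=342325709, p(106)=384276336, p(107)=431149389, p(108)=483502844, p(109)=541946240, p(110)=607163746, p(111)=679903203, p(112)=761002156, p(113)=851376628, p(114)=952050665, p(115)=1064144451, p(116)=1188908248, p(117)=1327710076, p(118)=1482074143, p(119)=1653668665, p(120)=1844349560, p(121)=2056148051, p(122)=2291320912, p(123)=2552338241, p(124)=2841940500, p(125)=3163127352, p(126)=3519222692, p(127)=3913864295, p(128)=4351078600, p(129)=4835271870, p(130)=5371315400, p(131)=5964539504, p(132)=6620830889, p(133)=7346629512, p(134)=8149040695, p(135)=9035836076, p(136)=10015581680, p(137)=11097645016, p(138)=12292341831, p(139)=13610949895, p(140)=15065878135, p(141)=16670689208, p(142)=18440293320, p(143)=20390982757, p(144)=22540654445, p(145)=24908858009, p(146)=27517052599, p(147)=30388671978, p(148)=33549419497, p(149)=37027355200, p(150)=40853235313, p(151)=45060624582, p(152)=49686288421, p(153)=54770336324, p(154)=60356673280, p(155)=66493182097, p(156)=73232243759, p(157)=80630964769, p(158)=88751778802, p(159)=97662728555, p(160)=107438159466, p(161)=118159068427, p(162)=129913904637, p(163)=142798995930, p(164)=156919475295, p(165)=172389800255, p(166)=189334822579, p(167)=207890420102, p(168)=228204732751, p(169)=250438925115, p(170)=274768617130, p(171)=301384802048, p(172)=330495499613, p(173)=362326859895, p(174)=397125074750, p(175)=435157697830, p(176)=476715857290, p(177)=522115831195, p(178)=571701605655, p(179)=625846753120, p(180)=684957390936, p(181)=749474411781, p(182)=819876908323, p(183)=896684817527, p(184)=980462880430, p(185)=1071823774337.
Final step: p(186) = p(185) + p(184) - p(181) - p(179) + p(174) + p(171) - p(164) - p(160) + p(151) + p(146) - p(135) - p(129) + p(116) + p(109) - p(94) - p(86) + p(69) + p(60) - p(41) - p(31) + p(10)
= 1071823774337 + 980462880430 - 749474411781 - 625846753120 + 397125074750 + 301384802048 - 156919475295 - 107438159466 + 45060624582 + 27517052599 - 9035836076 - 4835271870 + 1188908248 + 541946240 - 92669720 - 34262962 + 3554345 + 966467 - 44583 - 6842 + 42
= 1171432692373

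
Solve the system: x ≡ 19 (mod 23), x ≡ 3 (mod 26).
341

Using Chinese Remainder Theorem:
M = 23 × 26 = 598
M1 = 26, M2 = 23
y1 = 26^(-1) mod 23 = 8
y2 = 23^(-1) mod 26 = 17
x = (19×26×8 + 3×23×17) mod 598 = 341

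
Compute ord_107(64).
53

107 is prime, so ord(64) divides φ(107) = 106.
Divisors of 106: 1, 2, 53, 106.
Repeated squaring: 64^1 ≡ 64, 64^2 ≡ 30, 64^4 ≡ 44, 64^8 ≡ 10, 64^16 ≡ 100, 64^32 ≡ 49, 64^64 ≡ 47 (mod 107).
Test 64^d mod 107 for each divisor d in increasing order:
64^1 ≡ 64
64^2 ≡ 30
64^53 = 64^32·64^16·64^4·64^1 ≡ 1  ← first divisor giving 1
The order is 53.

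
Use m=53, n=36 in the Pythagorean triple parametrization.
(1513, 3816, 4105)

Euclid's formula: a = m² - n², b = 2mn, c = m² + n²
m = 53, n = 36
a = 53² - 36² = 2809 - 1296 = 1513
b = 2 × 53 × 36 = 3816
c = 53² + 36² = 2809 + 1296 = 4105
Verification: 1513² + 3816² = 2289169 + 14561856 = 16851025 = 4105² ✓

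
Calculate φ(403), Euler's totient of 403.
360

403 = 13 × 31
φ(n) = n × ∏(1 - 1/p) for each prime p dividing n
φ(403) = 403 × (1 - 1/13) × (1 - 1/31) = 360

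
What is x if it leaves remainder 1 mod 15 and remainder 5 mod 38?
271

Using Chinese Remainder Theorem:
M = 15 × 38 = 570
M1 = 38, M2 = 15
y1 = 38^(-1) mod 15 = 2
y2 = 15^(-1) mod 38 = 33
x = (1×38×2 + 5×15×33) mod 570 = 271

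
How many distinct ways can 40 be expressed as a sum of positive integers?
37338

p(n) counts ways to write n as a sum of positive integers (order ignored).
Euler's pentagonal recurrence: p(k) = p(k-1) + p(k-2) - p(k-5) - p(k-7) + p(k-12) + p(k-15) - ... (offsets j(3j∓1)/2, signs ++--, p(0)=1, p(<0)=0).
DP table for k = 0..39: p(0)=1, p(1)=1, p(2)=2, p(3)=3, p(4)=5, p(5)=7, p(6)=11, p(7)=15, p(8)=22, p(9)=30, p(10)=42, p(11)=56, p(12)=77, p(13)=101, p(14)=135, p(15)=176, p(16)=231, p(17)=297, p(18)=385, p(19)=490, p(20)=627, p(21)=792, p(22)=1002, p(23)=1255, p(24)=1575, p(25)=1958, p(26)=2436, p(27)=3010, p(28)=3718, p(29)=4565, p(30)=5604, p(31)=6842, p(32)=8349, p(33)=10143, p(34)=12310, p(35)=14883, p(36)=17977, p(37)=21637, p(38)=26015, p(39)=31185.
Final step: p(40) = p(39) + p(38) - p(35) - p(33) + p(28) + p(25) - p(18) - p(14) + p(5) + p(0)
= 31185 + 26015 - 14883 - 10143 + 3718 + 1958 - 385 - 135 + 7 + 1
= 37338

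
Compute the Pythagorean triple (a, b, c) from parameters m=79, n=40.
(4641, 6320, 7841)

Euclid's formula: a = m² - n², b = 2mn, c = m² + n²
m = 79, n = 40
a = 79² - 40² = 6241 - 1600 = 4641
b = 2 × 79 × 40 = 6320
c = 79² + 40² = 6241 + 1600 = 7841
Verification: 4641² + 6320² = 21538881 + 39942400 = 61481281 = 7841² ✓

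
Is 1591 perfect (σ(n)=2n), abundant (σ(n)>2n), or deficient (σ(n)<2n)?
deficient

Proper divisors of 1591: sum = 1 + 37 + 43 = 81
Since 81 < 1591, 1591 is deficient.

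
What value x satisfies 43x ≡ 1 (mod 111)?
31

gcd(43, 111) = 1, so the inverse exists.
Extended Euclidean algorithm on (111, 43):
111 = 2 × 43 + 25  ⟹  25 = (1)·111 + (-2)·43
43 = 1 × 25 + 18  ⟹  18 = (-1)·111 + (3)·43
25 = 1 × 18 + 7  ⟹  7 = (2)·111 + (-5)·43
18 = 2 × 7 + 4  ⟹  4 = (-5)·111 + (13)·43
7 = 1 × 4 + 3  ⟹  3 = (7)·111 + (-18)·43
4 = 1 × 3 + 1  ⟹  1 = (-12)·111 + (31)·43
So (31)·43 ≡ 1 (mod 111), i.e. 43^(-1) ≡ 31 (mod 111).
Check: 43 × 31 = 1333 ≡ 1 (mod 111)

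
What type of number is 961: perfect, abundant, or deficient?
deficient

Proper divisors of 961: sum = 1 + 31 = 32
Since 32 < 961, 961 is deficient.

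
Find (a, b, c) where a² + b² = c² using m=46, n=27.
(1387, 2484, 2845)

Euclid's formula: a = m² - n², b = 2mn, c = m² + n²
m = 46, n = 27
a = 46² - 27² = 2116 - 729 = 1387
b = 2 × 46 × 27 = 2484
c = 46² + 27² = 2116 + 729 = 2845
Verification: 1387² + 2484² = 1923769 + 6170256 = 8094025 = 2845² ✓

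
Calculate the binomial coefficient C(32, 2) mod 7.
6

Using Lucas' theorem:
Write n=32 and k=2 in base 7:
n in base 7: [4, 4]
k in base 7: [0, 2]
C(32,2) mod 7 = ∏ C(n_i, k_i) mod 7
Digit binomials (mod 7): C(4,0) = 1; C(4,2) = 6
Product: 1 × 6 = 6 ≡ 6 (mod 7)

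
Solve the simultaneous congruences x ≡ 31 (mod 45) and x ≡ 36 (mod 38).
796

Using Chinese Remainder Theorem:
M = 45 × 38 = 1710
M1 = 38, M2 = 45
y1 = 38^(-1) mod 45 = 32
y2 = 45^(-1) mod 38 = 11
x = (31×38×32 + 36×45×11) mod 1710 = 796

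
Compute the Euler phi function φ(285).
144

285 = 3 × 5 × 19
φ(n) = n × ∏(1 - 1/p) for each prime p dividing n
φ(285) = 285 × (1 - 1/3) × (1 - 1/5) × (1 - 1/19) = 144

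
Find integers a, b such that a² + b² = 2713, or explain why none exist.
3² + 52² (a=3, b=52)

Factorization: 2713 = 2713
By Fermat: n is sum of two squares iff every prime p ≡ 3 (mod 4) appears to even power.
All primes ≡ 3 (mod 4) appear to even power.
Search a = 0, 1, 2, … for 2713 - a² a perfect square: first hit at a = 3: 2713 - 9 = 2704 = 52².
2713 = 3² + 52² = 9 + 2704 ✓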